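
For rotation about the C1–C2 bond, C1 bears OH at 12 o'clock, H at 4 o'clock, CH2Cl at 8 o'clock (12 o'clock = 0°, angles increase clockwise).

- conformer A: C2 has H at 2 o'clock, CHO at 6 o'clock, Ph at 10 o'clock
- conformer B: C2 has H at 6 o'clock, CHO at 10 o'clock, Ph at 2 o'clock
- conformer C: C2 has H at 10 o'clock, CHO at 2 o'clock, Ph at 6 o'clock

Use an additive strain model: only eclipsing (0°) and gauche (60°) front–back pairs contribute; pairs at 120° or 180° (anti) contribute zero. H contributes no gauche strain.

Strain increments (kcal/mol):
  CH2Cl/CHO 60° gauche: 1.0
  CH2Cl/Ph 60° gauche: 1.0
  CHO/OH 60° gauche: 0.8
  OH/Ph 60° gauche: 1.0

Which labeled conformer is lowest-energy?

C

A (staggered): OH(0°)/Ph(300°) gauche 1.0; CH2Cl(240°)/CHO(180°) gauche 1.0; CH2Cl(240°)/Ph(300°) gauche 1.0 → 3.0 kcal/mol.
B (staggered): OH(0°)/CHO(300°) gauche 0.8; OH(0°)/Ph(60°) gauche 1.0; CH2Cl(240°)/CHO(300°) gauche 1.0 → 2.8 kcal/mol.
C (staggered): OH(0°)/CHO(60°) gauche 0.8; CH2Cl(240°)/Ph(180°) gauche 1.0 → 1.8 kcal/mol.
C has the lowest total (1.8 kcal/mol).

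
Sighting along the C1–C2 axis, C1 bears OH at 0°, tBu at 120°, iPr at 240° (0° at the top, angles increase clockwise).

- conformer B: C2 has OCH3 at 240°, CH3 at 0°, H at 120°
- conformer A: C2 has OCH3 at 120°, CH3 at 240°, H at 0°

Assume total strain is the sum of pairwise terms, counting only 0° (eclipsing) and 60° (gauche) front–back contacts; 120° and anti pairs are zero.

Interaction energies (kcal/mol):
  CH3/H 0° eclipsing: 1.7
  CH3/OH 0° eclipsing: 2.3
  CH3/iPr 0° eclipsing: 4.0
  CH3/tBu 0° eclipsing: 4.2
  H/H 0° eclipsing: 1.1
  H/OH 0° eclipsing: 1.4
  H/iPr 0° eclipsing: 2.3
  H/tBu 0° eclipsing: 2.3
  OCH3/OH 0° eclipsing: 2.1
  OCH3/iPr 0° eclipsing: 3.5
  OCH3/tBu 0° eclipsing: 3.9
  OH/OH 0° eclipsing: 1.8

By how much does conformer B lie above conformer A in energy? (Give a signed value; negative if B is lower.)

-1.2 kcal/mol

B is eclipsed. OH at 0° is eclipsed with CH3 at 0° (2.3); tBu at 120° is eclipsed with H at 120° (2.3); iPr at 240° is eclipsed with OCH3 at 240° (3.5). Total 8.1 kcal/mol.
A is eclipsed. OH at 0° is eclipsed with H at 0° (1.4); tBu at 120° is eclipsed with OCH3 at 120° (3.9); iPr at 240° is eclipsed with CH3 at 240° (4.0). Total 9.3 kcal/mol.
E(B) − E(A) = 8.1 − 9.3 = -1.2 kcal/mol.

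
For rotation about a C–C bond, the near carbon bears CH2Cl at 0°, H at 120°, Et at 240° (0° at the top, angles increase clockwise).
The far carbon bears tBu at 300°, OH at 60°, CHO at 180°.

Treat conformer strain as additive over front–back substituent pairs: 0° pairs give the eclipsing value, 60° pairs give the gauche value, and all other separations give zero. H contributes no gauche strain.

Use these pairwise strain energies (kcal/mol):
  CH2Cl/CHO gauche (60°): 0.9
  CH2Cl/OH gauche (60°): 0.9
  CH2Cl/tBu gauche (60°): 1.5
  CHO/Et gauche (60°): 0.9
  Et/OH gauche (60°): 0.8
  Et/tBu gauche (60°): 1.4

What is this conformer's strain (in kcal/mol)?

This conformer is staggered. CH2Cl at 0° is gauche with tBu at 300° (1.5); CH2Cl at 0° is gauche with OH at 60° (0.9); Et at 240° is gauche with tBu at 300° (1.4); Et at 240° is gauche with CHO at 180° (0.9). Total 4.7 kcal/mol.

4.7 kcal/mol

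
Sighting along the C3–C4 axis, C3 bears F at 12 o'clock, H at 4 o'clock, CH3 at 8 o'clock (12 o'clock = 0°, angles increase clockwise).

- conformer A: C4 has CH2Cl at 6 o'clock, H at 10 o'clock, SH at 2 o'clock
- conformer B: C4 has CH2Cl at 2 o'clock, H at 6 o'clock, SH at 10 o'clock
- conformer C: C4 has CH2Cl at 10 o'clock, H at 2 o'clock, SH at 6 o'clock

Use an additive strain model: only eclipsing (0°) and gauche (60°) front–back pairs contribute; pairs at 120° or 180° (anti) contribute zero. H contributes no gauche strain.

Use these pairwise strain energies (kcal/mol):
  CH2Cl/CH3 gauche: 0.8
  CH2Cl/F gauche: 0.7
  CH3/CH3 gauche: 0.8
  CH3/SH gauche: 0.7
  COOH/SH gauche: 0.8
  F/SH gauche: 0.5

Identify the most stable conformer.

A (staggered): F–SH gauche, CH3–CH2Cl gauche; 0.5 + 0.8 = 1.3 kcal/mol.
B (staggered): F–CH2Cl gauche, F–SH gauche, CH3–SH gauche; 0.7 + 0.5 + 0.7 = 1.9 kcal/mol.
C (staggered): F–CH2Cl gauche, CH3–CH2Cl gauche, CH3–SH gauche; 0.7 + 0.8 + 0.7 = 2.2 kcal/mol.
A has the lowest total (1.3 kcal/mol).

A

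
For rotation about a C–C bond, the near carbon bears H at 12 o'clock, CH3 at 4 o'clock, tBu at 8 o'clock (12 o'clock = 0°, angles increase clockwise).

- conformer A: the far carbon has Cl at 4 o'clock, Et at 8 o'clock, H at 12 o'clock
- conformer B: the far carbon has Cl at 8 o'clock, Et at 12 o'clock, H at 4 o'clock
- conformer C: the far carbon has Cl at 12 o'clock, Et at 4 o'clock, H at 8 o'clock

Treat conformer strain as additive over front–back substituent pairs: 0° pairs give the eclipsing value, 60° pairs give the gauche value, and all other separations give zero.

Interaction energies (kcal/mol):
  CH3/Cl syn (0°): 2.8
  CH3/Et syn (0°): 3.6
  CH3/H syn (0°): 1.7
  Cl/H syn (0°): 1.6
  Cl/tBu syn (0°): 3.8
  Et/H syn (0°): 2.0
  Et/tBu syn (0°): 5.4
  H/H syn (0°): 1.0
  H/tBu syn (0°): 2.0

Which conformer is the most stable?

C

A (eclipsed): H–H eclipsed, CH3–Cl eclipsed, tBu–Et eclipsed; 1.0 + 2.8 + 5.4 = 9.2 kcal/mol.
B (eclipsed): H–Et eclipsed, CH3–H eclipsed, tBu–Cl eclipsed; 2.0 + 1.7 + 3.8 = 7.5 kcal/mol.
C (eclipsed): H–Cl eclipsed, CH3–Et eclipsed, tBu–H eclipsed; 1.6 + 3.6 + 2.0 = 7.2 kcal/mol.
C has the lowest total (7.2 kcal/mol).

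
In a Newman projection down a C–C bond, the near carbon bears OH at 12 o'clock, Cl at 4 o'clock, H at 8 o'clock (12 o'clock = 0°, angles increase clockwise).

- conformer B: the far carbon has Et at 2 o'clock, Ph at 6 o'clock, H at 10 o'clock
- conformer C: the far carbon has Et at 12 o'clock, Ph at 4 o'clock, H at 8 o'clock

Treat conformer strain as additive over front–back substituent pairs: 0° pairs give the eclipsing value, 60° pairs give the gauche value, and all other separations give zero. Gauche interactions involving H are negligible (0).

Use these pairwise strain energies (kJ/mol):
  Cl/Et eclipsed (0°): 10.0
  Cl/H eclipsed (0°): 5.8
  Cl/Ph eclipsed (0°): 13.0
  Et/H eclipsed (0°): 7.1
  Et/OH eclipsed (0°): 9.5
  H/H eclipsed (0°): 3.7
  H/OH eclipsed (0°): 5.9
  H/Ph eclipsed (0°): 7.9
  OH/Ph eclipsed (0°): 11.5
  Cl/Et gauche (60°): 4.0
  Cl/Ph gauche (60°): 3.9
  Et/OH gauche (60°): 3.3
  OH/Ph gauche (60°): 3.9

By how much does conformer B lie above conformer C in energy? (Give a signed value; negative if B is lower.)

-15.0 kJ/mol

B is staggered. OH at 0° is gauche with Et at 60° (3.3); Cl at 120° is gauche with Et at 60° (4.0); Cl at 120° is gauche with Ph at 180° (3.9). Total 11.2 kJ/mol.
C is eclipsed. OH at 0° is eclipsed with Et at 0° (9.5); Cl at 120° is eclipsed with Ph at 120° (13.0); H at 240° is eclipsed with H at 240° (3.7). Total 26.2 kJ/mol.
E(B) − E(C) = 11.2 − 26.2 = -15.0 kJ/mol.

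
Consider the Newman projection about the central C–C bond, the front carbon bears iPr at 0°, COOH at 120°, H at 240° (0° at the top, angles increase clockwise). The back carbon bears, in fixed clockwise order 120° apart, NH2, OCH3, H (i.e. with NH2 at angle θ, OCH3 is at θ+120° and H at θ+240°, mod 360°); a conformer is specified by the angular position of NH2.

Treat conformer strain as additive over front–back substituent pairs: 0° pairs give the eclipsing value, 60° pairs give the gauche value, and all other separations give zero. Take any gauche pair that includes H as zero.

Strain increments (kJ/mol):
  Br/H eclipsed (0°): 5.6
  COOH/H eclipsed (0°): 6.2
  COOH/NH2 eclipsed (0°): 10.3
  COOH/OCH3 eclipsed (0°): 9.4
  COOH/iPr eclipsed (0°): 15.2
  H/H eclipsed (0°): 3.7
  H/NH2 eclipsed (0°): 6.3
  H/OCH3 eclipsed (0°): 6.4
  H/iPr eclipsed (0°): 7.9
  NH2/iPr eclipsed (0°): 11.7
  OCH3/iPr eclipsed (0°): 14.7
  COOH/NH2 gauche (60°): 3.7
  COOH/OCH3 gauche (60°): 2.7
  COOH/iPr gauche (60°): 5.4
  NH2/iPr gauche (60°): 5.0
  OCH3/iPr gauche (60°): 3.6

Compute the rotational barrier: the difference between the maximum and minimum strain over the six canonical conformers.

19.9 kJ/mol

NH2 at 0° (eclipsed): iPr(0°)/NH2(0°) eclipsed 11.7; COOH(120°)/OCH3(120°) eclipsed 9.4; H(240°)/H(240°) eclipsed 3.7 → 24.8 kJ/mol.
NH2 at 60° (staggered): iPr(0°)/NH2(60°) gauche 5.0; COOH(120°)/NH2(60°) gauche 3.7; COOH(120°)/OCH3(180°) gauche 2.7 → 11.4 kJ/mol.
NH2 at 120° (eclipsed): iPr(0°)/H(0°) eclipsed 7.9; COOH(120°)/NH2(120°) eclipsed 10.3; H(240°)/OCH3(240°) eclipsed 6.4 → 24.6 kJ/mol.
NH2 at 180° (staggered): iPr(0°)/OCH3(300°) gauche 3.6; COOH(120°)/NH2(180°) gauche 3.7 → 7.3 kJ/mol.
NH2 at 240° (eclipsed): iPr(0°)/OCH3(0°) eclipsed 14.7; COOH(120°)/H(120°) eclipsed 6.2; H(240°)/NH2(240°) eclipsed 6.3 → 27.2 kJ/mol.
NH2 at 300° (staggered): iPr(0°)/NH2(300°) gauche 5.0; iPr(0°)/OCH3(60°) gauche 3.6; COOH(120°)/OCH3(60°) gauche 2.7 → 11.3 kJ/mol.
Max at 240° (27.2 kJ/mol), min at 180° (7.3 kJ/mol); barrier = 19.9 kJ/mol.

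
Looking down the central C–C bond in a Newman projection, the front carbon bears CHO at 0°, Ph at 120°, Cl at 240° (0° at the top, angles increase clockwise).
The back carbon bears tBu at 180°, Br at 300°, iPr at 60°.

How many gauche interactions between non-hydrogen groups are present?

6

Non-H gauche pairs: CHO(0°)/Br(300°); CHO(0°)/iPr(60°); Ph(120°)/tBu(180°); Ph(120°)/iPr(60°); Cl(240°)/tBu(180°); Cl(240°)/Br(300°) — 6 interactions.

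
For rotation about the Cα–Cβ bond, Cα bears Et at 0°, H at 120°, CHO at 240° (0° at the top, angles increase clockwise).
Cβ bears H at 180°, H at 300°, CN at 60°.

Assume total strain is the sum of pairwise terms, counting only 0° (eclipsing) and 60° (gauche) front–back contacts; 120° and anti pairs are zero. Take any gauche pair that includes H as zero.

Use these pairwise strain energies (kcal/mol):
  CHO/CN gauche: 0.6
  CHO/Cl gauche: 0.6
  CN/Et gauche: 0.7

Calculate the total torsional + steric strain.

This conformer (staggered): Et–CN gauche; 0.7 = 0.7 kcal/mol.

0.7 kcal/mol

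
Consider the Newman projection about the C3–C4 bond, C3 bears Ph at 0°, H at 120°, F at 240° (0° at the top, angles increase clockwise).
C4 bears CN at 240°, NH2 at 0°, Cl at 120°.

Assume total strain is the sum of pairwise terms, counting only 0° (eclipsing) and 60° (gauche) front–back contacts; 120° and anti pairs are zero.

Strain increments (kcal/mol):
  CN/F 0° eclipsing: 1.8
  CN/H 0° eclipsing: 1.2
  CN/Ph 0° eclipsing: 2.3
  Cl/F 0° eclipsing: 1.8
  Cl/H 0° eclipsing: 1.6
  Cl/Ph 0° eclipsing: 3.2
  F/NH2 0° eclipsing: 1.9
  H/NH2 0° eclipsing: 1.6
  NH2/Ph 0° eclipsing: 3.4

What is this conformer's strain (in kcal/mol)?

This conformer (eclipsed): Ph–NH2 eclipsed, H–Cl eclipsed, F–CN eclipsed; 3.4 + 1.6 + 1.8 = 6.8 kcal/mol.

6.8 kcal/mol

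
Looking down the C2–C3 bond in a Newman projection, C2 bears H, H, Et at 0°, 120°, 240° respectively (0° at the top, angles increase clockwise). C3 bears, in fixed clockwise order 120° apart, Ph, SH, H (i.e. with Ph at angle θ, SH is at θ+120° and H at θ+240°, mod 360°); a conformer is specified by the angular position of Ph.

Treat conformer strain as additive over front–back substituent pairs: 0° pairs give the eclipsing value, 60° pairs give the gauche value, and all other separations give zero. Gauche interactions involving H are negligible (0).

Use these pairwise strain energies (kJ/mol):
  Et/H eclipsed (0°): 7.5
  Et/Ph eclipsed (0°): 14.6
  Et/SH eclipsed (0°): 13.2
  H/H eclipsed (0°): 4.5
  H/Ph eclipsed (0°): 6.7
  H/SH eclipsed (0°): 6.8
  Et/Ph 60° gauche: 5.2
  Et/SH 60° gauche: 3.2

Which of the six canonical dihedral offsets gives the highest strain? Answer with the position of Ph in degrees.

240°

Ph at 0° (eclipsed): H(0°)/Ph(0°) eclipsed 6.7; H(120°)/SH(120°) eclipsed 6.8; Et(240°)/H(240°) eclipsed 7.5 → 21.0 kJ/mol.
Ph at 60° (staggered): Et(240°)/SH(180°) gauche 3.2 → 3.2 kJ/mol.
Ph at 120° (eclipsed): H(0°)/H(0°) eclipsed 4.5; H(120°)/Ph(120°) eclipsed 6.7; Et(240°)/SH(240°) eclipsed 13.2 → 24.4 kJ/mol.
Ph at 180° (staggered): Et(240°)/Ph(180°) gauche 5.2; Et(240°)/SH(300°) gauche 3.2 → 8.4 kJ/mol.
Ph at 240° (eclipsed): H(0°)/SH(0°) eclipsed 6.8; H(120°)/H(120°) eclipsed 4.5; Et(240°)/Ph(240°) eclipsed 14.6 → 25.9 kJ/mol.
Ph at 300° (staggered): Et(240°)/Ph(300°) gauche 5.2 → 5.2 kJ/mol.
The maximum (25.9 kJ/mol) occurs with Ph at 240°.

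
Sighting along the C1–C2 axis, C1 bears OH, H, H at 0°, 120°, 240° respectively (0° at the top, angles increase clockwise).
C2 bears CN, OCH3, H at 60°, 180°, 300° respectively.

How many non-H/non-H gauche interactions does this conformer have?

Non-H gauche pairs: OH(0°)/CN(60°) — 1 interaction.

1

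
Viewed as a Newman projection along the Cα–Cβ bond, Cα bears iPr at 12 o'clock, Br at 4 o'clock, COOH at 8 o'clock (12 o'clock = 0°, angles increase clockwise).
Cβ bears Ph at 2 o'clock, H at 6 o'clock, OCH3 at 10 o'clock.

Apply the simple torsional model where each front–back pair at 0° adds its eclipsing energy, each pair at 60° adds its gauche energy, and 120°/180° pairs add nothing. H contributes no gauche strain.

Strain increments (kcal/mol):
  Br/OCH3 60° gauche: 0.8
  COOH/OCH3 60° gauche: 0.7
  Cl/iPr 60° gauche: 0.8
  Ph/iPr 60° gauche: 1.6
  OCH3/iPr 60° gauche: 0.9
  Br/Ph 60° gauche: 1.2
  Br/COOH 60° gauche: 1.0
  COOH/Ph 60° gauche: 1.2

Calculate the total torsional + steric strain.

This conformer (staggered): iPr(0°)/Ph(60°) gauche 1.6; iPr(0°)/OCH3(300°) gauche 0.9; Br(120°)/Ph(60°) gauche 1.2; COOH(240°)/OCH3(300°) gauche 0.7 → 4.4 kcal/mol.

4.4 kcal/mol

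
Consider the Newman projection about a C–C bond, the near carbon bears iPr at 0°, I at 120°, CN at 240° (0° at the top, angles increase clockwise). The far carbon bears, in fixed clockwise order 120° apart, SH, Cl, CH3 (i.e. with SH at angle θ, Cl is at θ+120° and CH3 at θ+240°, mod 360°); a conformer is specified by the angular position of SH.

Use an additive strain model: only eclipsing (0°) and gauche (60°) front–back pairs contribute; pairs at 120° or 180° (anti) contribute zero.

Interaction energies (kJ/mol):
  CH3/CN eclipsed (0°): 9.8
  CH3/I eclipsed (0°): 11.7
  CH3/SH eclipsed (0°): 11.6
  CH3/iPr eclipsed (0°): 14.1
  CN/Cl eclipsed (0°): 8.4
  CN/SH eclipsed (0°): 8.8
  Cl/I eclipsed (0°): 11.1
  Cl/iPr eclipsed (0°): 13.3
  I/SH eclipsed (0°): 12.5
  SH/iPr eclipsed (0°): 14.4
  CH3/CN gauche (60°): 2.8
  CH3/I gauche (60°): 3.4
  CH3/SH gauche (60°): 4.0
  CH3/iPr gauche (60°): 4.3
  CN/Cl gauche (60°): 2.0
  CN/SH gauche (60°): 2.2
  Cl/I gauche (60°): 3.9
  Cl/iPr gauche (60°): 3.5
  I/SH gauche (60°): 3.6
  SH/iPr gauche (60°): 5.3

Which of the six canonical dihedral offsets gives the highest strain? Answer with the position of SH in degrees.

0°

SH at 0° (eclipsed): iPr(0°)/SH(0°) eclipsed 14.4; I(120°)/Cl(120°) eclipsed 11.1; CN(240°)/CH3(240°) eclipsed 9.8 → 35.3 kJ/mol.
SH at 60° (staggered): iPr(0°)/SH(60°) gauche 5.3; iPr(0°)/CH3(300°) gauche 4.3; I(120°)/SH(60°) gauche 3.6; I(120°)/Cl(180°) gauche 3.9; CN(240°)/Cl(180°) gauche 2.0; CN(240°)/CH3(300°) gauche 2.8 → 21.9 kJ/mol.
SH at 120° (eclipsed): iPr(0°)/CH3(0°) eclipsed 14.1; I(120°)/SH(120°) eclipsed 12.5; CN(240°)/Cl(240°) eclipsed 8.4 → 35.0 kJ/mol.
SH at 180° (staggered): iPr(0°)/Cl(300°) gauche 3.5; iPr(0°)/CH3(60°) gauche 4.3; I(120°)/SH(180°) gauche 3.6; I(120°)/CH3(60°) gauche 3.4; CN(240°)/SH(180°) gauche 2.2; CN(240°)/Cl(300°) gauche 2.0 → 19.0 kJ/mol.
SH at 240° (eclipsed): iPr(0°)/Cl(0°) eclipsed 13.3; I(120°)/CH3(120°) eclipsed 11.7; CN(240°)/SH(240°) eclipsed 8.8 → 33.8 kJ/mol.
SH at 300° (staggered): iPr(0°)/SH(300°) gauche 5.3; iPr(0°)/Cl(60°) gauche 3.5; I(120°)/Cl(60°) gauche 3.9; I(120°)/CH3(180°) gauche 3.4; CN(240°)/SH(300°) gauche 2.2; CN(240°)/CH3(180°) gauche 2.8 → 21.1 kJ/mol.
The maximum (35.3 kJ/mol) occurs with SH at 0°.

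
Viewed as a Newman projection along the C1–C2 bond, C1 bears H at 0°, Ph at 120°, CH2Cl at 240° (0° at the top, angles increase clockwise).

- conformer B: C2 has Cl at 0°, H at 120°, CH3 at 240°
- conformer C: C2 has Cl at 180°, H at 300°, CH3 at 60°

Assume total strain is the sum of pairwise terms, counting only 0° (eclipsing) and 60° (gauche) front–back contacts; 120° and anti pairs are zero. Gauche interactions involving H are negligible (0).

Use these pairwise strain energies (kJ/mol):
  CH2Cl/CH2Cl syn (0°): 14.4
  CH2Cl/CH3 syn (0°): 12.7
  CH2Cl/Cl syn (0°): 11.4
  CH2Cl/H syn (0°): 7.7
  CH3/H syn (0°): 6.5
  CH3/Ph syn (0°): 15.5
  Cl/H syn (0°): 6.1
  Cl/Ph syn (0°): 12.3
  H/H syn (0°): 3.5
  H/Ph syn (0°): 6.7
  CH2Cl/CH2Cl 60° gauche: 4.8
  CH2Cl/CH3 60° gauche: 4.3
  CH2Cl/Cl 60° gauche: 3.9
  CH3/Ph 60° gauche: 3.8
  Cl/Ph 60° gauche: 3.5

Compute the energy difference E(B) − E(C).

B (eclipsed): H(0°)/Cl(0°) eclipsed 6.1; Ph(120°)/H(120°) eclipsed 6.7; CH2Cl(240°)/CH3(240°) eclipsed 12.7 → 25.5 kJ/mol.
C (staggered): Ph(120°)/Cl(180°) gauche 3.5; Ph(120°)/CH3(60°) gauche 3.8; CH2Cl(240°)/Cl(180°) gauche 3.9 → 11.2 kJ/mol.
E(B) − E(C) = 25.5 − 11.2 = +14.3 kJ/mol.

+14.3 kJ/mol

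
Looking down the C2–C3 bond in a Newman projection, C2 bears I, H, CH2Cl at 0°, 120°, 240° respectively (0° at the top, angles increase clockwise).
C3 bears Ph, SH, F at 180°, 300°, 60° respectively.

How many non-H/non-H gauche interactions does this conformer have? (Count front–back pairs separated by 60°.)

4

Non-H gauche pairs: I(0°)/SH(300°); I(0°)/F(60°); CH2Cl(240°)/Ph(180°); CH2Cl(240°)/SH(300°) — 4 interactions.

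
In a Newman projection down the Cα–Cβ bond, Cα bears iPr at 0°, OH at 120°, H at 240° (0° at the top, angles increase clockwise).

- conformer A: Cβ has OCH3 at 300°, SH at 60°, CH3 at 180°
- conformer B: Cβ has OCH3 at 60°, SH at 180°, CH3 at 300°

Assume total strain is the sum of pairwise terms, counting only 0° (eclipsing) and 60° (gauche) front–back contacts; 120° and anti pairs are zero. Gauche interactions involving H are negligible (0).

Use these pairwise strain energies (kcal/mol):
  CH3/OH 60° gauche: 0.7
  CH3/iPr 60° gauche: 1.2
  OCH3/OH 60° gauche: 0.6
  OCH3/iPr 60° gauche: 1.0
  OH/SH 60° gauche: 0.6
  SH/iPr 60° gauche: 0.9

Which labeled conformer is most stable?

A

A is staggered. iPr at 0° is gauche with OCH3 at 300° (1.0); iPr at 0° is gauche with SH at 60° (0.9); OH at 120° is gauche with SH at 60° (0.6); OH at 120° is gauche with CH3 at 180° (0.7). Total 3.2 kcal/mol.
B is staggered. iPr at 0° is gauche with OCH3 at 60° (1.0); iPr at 0° is gauche with CH3 at 300° (1.2); OH at 120° is gauche with OCH3 at 60° (0.6); OH at 120° is gauche with SH at 180° (0.6). Total 3.4 kcal/mol.
A has the lowest total (3.2 kcal/mol).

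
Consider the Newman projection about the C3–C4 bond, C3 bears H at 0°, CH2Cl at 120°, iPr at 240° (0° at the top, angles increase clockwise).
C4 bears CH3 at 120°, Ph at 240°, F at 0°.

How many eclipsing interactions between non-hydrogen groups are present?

2

Non-H eclipsing pairs: CH2Cl(120°)/CH3(120°); iPr(240°)/Ph(240°) — 2 interactions.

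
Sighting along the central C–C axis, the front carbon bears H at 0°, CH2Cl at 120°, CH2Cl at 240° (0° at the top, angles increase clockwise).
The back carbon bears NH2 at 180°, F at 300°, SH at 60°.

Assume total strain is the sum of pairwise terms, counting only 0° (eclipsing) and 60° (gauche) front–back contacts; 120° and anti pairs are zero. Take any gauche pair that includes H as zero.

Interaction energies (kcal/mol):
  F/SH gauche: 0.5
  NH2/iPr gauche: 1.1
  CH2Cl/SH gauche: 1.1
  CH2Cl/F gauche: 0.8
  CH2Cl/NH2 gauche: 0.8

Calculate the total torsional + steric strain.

3.5 kcal/mol

This conformer is staggered. CH2Cl at 120° is gauche with NH2 at 180° (0.8); CH2Cl at 120° is gauche with SH at 60° (1.1); CH2Cl at 240° is gauche with NH2 at 180° (0.8); CH2Cl at 240° is gauche with F at 300° (0.8). Total 3.5 kcal/mol.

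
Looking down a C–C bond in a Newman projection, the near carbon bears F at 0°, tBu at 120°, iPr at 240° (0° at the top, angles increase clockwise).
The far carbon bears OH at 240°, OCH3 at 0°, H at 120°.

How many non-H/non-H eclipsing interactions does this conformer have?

Non-H eclipsing pairs: F(0°)/OCH3(0°); iPr(240°)/OH(240°) — 2 interactions.

2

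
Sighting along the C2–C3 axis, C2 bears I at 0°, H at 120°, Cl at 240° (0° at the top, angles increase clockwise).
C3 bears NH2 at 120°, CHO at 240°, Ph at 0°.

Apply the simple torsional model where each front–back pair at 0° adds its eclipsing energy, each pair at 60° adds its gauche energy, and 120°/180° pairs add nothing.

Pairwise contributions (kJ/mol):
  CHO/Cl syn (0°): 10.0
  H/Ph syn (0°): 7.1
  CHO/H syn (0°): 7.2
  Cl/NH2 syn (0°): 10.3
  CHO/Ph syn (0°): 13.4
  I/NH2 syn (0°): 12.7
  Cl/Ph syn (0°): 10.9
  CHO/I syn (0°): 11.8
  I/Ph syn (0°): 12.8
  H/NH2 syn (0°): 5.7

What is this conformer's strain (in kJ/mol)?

28.5 kJ/mol

This conformer is eclipsed. I at 0° is eclipsed with Ph at 0° (12.8); H at 120° is eclipsed with NH2 at 120° (5.7); Cl at 240° is eclipsed with CHO at 240° (10.0). Total 28.5 kJ/mol.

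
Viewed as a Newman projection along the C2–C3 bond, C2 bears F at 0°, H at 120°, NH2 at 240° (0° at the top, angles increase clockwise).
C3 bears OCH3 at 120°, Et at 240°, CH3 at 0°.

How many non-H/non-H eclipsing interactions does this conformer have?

2

Non-H eclipsing pairs: F(0°)/CH3(0°); NH2(240°)/Et(240°) — 2 interactions.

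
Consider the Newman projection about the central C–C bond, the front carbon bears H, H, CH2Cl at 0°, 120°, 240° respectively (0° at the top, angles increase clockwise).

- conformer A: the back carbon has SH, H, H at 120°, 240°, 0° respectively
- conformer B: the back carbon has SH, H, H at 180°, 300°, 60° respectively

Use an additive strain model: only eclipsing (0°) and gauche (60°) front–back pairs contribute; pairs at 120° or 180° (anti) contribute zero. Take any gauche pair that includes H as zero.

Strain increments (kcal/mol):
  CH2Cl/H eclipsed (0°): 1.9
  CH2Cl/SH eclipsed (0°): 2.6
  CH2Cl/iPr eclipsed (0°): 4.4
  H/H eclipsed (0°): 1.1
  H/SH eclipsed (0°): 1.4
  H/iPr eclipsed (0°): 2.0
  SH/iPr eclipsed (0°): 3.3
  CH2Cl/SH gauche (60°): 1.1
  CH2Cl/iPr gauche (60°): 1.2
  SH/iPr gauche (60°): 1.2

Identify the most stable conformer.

B

A is eclipsed. H at 0° is eclipsed with H at 0° (1.1); H at 120° is eclipsed with SH at 120° (1.4); CH2Cl at 240° is eclipsed with H at 240° (1.9). Total 4.4 kcal/mol.
B is staggered. CH2Cl at 240° is gauche with SH at 180° (1.1). Total 1.1 kcal/mol.
B has the lowest total (1.1 kcal/mol).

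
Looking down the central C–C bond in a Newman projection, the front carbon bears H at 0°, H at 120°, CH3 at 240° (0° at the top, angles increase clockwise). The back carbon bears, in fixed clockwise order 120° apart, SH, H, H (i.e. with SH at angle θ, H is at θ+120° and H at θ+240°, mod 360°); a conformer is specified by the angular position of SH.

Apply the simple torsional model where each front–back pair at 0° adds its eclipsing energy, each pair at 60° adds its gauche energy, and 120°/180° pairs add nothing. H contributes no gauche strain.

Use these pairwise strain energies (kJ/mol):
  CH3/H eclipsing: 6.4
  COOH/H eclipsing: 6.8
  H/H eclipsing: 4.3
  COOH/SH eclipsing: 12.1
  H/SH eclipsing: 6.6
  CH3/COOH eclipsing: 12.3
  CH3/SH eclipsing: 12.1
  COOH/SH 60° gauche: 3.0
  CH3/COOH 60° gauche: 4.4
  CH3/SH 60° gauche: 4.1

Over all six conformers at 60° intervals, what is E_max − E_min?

SH at 0° is eclipsed. H at 0° is eclipsed with SH at 0° (6.6); H at 120° is eclipsed with H at 120° (4.3); CH3 at 240° is eclipsed with H at 240° (6.4). Total 17.3 kJ/mol.
SH at 60° (staggered): no non-H gauche contacts → 0.0 kJ/mol.
SH at 120° is eclipsed. H at 0° is eclipsed with H at 0° (4.3); H at 120° is eclipsed with SH at 120° (6.6); CH3 at 240° is eclipsed with H at 240° (6.4). Total 17.3 kJ/mol.
SH at 180° is staggered. CH3 at 240° is gauche with SH at 180° (4.1). Total 4.1 kJ/mol.
SH at 240° is eclipsed. H at 0° is eclipsed with H at 0° (4.3); H at 120° is eclipsed with H at 120° (4.3); CH3 at 240° is eclipsed with SH at 240° (12.1). Total 20.7 kJ/mol.
SH at 300° is staggered. CH3 at 240° is gauche with SH at 300° (4.1). Total 4.1 kJ/mol.
Max at 240° (20.7 kJ/mol), min at 60° (0.0 kJ/mol); barrier = 20.7 kJ/mol.

20.7 kJ/mol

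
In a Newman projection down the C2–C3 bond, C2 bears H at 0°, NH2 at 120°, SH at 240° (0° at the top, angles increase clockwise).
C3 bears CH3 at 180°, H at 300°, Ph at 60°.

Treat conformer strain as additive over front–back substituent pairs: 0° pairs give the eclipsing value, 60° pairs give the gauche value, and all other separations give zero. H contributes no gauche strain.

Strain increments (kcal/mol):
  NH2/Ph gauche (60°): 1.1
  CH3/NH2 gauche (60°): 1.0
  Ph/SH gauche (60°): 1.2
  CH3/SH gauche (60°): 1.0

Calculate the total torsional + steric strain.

3.1 kcal/mol

This conformer (staggered): NH2(120°)/CH3(180°) gauche 1.0; NH2(120°)/Ph(60°) gauche 1.1; SH(240°)/CH3(180°) gauche 1.0 → 3.1 kcal/mol.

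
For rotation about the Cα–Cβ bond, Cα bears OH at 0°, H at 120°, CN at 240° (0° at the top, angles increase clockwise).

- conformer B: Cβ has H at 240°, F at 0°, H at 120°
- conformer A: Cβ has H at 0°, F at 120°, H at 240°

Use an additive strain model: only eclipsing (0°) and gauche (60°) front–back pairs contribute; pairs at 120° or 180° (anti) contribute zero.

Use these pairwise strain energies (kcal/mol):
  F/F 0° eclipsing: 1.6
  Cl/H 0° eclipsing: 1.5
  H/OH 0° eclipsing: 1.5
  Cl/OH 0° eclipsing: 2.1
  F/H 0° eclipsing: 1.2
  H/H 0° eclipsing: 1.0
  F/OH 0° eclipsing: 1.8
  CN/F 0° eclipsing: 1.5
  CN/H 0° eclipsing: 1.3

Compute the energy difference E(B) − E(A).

B (eclipsed): OH(0°)/F(0°) eclipsed 1.8; H(120°)/H(120°) eclipsed 1.0; CN(240°)/H(240°) eclipsed 1.3 → 4.1 kcal/mol.
A (eclipsed): OH(0°)/H(0°) eclipsed 1.5; H(120°)/F(120°) eclipsed 1.2; CN(240°)/H(240°) eclipsed 1.3 → 4.0 kcal/mol.
E(B) − E(A) = 4.1 − 4.0 = +0.1 kcal/mol.

+0.1 kcal/mol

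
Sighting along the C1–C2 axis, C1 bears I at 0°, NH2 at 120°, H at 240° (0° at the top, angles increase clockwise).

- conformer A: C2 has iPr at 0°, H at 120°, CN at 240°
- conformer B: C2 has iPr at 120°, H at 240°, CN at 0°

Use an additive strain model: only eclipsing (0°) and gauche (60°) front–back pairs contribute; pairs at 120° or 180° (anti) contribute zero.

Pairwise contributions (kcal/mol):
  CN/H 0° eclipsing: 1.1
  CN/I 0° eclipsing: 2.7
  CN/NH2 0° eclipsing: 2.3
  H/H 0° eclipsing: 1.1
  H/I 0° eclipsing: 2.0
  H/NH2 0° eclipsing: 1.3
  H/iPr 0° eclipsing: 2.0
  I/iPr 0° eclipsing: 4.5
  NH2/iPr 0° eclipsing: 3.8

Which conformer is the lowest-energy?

A (eclipsed): I(0°)/iPr(0°) eclipsed 4.5; NH2(120°)/H(120°) eclipsed 1.3; H(240°)/CN(240°) eclipsed 1.1 → 6.9 kcal/mol.
B (eclipsed): I(0°)/CN(0°) eclipsed 2.7; NH2(120°)/iPr(120°) eclipsed 3.8; H(240°)/H(240°) eclipsed 1.1 → 7.6 kcal/mol.
A has the lowest total (6.9 kcal/mol).

A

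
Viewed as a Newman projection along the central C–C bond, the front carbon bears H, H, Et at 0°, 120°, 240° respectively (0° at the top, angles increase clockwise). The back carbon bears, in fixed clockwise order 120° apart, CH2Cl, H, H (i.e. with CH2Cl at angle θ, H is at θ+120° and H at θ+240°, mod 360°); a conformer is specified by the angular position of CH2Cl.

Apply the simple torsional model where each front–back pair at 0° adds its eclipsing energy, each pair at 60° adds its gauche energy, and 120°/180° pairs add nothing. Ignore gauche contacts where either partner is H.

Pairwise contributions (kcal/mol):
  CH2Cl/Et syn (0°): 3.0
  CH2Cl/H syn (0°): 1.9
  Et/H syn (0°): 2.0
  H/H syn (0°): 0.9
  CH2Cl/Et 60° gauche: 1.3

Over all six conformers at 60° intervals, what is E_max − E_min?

CH2Cl at 0° (eclipsed): H–CH2Cl eclipsed, H–H eclipsed, Et–H eclipsed; 1.9 + 0.9 + 2.0 = 4.8 kcal/mol.
CH2Cl at 60° (staggered): no non-H gauche contacts → 0.0 kcal/mol.
CH2Cl at 120° (eclipsed): H–H eclipsed, H–CH2Cl eclipsed, Et–H eclipsed; 0.9 + 1.9 + 2.0 = 4.8 kcal/mol.
CH2Cl at 180° (staggered): Et–CH2Cl gauche; 1.3 = 1.3 kcal/mol.
CH2Cl at 240° (eclipsed): H–H eclipsed, H–H eclipsed, Et–CH2Cl eclipsed; 0.9 + 0.9 + 3.0 = 4.8 kcal/mol.
CH2Cl at 300° (staggered): Et–CH2Cl gauche; 1.3 = 1.3 kcal/mol.
Max at 0° (4.8 kcal/mol), min at 60° (0.0 kcal/mol); barrier = 4.8 kcal/mol.

4.8 kcal/mol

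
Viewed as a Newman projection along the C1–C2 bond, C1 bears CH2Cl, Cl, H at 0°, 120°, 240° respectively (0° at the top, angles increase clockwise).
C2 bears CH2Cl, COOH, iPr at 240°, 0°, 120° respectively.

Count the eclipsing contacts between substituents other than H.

2

Non-H eclipsing pairs: CH2Cl(0°)/COOH(0°); Cl(120°)/iPr(120°) — 2 interactions.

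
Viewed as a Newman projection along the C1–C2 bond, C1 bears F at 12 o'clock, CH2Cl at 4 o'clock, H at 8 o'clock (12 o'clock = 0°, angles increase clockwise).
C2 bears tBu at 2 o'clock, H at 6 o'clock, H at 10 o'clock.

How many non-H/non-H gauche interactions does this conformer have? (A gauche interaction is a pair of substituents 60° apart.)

2

Non-H gauche pairs: F(0°)/tBu(60°); CH2Cl(120°)/tBu(60°) — 2 interactions.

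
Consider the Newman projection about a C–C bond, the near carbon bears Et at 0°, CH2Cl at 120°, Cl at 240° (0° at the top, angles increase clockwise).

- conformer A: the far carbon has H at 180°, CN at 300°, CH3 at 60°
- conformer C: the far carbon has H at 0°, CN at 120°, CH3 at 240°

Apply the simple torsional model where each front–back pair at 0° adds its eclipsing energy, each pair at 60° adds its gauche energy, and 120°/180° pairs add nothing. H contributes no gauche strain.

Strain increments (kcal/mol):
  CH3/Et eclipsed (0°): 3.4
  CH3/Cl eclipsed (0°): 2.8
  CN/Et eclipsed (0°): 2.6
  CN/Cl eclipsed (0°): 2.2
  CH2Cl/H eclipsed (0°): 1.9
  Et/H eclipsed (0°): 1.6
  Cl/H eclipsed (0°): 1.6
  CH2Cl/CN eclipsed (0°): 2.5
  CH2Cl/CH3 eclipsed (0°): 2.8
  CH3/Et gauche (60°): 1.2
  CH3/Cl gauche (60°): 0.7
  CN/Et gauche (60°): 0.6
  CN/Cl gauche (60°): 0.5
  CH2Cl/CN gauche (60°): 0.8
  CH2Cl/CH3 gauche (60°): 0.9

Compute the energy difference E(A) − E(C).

A (staggered): Et–CN gauche, Et–CH3 gauche, CH2Cl–CH3 gauche, Cl–CN gauche; 0.6 + 1.2 + 0.9 + 0.5 = 3.2 kcal/mol.
C (eclipsed): Et–H eclipsed, CH2Cl–CN eclipsed, Cl–CH3 eclipsed; 1.6 + 2.5 + 2.8 = 6.9 kcal/mol.
E(A) − E(C) = 3.2 − 6.9 = -3.7 kcal/mol.

-3.7 kcal/mol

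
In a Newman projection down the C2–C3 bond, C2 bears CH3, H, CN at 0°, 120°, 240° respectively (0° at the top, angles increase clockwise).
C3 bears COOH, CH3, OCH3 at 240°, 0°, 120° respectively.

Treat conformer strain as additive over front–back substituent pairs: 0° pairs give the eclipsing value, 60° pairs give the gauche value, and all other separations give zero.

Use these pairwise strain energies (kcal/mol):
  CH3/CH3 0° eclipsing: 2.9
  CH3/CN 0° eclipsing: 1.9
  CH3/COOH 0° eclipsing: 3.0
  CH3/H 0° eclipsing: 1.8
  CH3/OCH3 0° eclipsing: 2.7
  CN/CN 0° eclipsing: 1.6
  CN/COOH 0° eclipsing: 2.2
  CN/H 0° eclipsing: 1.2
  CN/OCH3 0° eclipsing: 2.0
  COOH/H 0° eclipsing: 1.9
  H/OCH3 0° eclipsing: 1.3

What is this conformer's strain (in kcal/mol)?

6.4 kcal/mol

This conformer (eclipsed): CH3–CH3 eclipsed, H–OCH3 eclipsed, CN–COOH eclipsed; 2.9 + 1.3 + 2.2 = 6.4 kcal/mol.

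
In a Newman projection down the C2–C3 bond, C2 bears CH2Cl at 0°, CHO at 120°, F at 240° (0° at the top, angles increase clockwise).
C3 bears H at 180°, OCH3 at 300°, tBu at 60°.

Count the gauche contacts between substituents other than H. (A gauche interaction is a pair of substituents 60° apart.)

Non-H gauche pairs: CH2Cl(0°)/OCH3(300°); CH2Cl(0°)/tBu(60°); CHO(120°)/tBu(60°); F(240°)/OCH3(300°) — 4 interactions.

4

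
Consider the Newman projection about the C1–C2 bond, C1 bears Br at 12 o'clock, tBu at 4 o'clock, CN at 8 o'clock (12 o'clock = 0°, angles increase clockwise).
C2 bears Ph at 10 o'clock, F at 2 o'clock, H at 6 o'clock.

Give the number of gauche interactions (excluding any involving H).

4

Non-H gauche pairs: Br(0°)/Ph(300°); Br(0°)/F(60°); tBu(120°)/F(60°); CN(240°)/Ph(300°) — 4 interactions.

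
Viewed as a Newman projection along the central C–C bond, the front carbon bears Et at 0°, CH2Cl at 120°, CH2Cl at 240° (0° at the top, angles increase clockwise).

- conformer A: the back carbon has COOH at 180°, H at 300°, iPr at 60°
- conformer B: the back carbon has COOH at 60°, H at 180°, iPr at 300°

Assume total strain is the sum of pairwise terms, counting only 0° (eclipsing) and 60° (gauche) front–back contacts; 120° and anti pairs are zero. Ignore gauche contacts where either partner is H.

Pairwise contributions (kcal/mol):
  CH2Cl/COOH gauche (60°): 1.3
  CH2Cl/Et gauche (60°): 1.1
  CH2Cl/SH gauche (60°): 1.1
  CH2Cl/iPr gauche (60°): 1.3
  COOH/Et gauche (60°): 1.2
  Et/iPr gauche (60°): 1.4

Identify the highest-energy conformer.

A

A (staggered): Et(0°)/iPr(60°) gauche 1.4; CH2Cl(120°)/COOH(180°) gauche 1.3; CH2Cl(120°)/iPr(60°) gauche 1.3; CH2Cl(240°)/COOH(180°) gauche 1.3 → 5.3 kcal/mol.
B (staggered): Et(0°)/COOH(60°) gauche 1.2; Et(0°)/iPr(300°) gauche 1.4; CH2Cl(120°)/COOH(60°) gauche 1.3; CH2Cl(240°)/iPr(300°) gauche 1.3 → 5.2 kcal/mol.
A has the highest total (5.3 kcal/mol).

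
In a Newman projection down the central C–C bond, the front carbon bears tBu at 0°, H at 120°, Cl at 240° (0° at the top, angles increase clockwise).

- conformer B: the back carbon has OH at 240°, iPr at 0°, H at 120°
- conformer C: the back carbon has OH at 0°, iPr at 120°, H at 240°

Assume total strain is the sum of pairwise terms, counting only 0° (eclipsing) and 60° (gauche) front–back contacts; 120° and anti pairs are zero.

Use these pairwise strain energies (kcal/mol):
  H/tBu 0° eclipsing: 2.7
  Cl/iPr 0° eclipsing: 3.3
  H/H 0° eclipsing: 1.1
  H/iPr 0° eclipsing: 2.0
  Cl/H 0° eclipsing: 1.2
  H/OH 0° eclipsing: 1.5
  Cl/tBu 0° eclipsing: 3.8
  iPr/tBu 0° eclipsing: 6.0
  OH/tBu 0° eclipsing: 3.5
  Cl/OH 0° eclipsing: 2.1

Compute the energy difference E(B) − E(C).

B is eclipsed. tBu at 0° is eclipsed with iPr at 0° (6.0); H at 120° is eclipsed with H at 120° (1.1); Cl at 240° is eclipsed with OH at 240° (2.1). Total 9.2 kcal/mol.
C is eclipsed. tBu at 0° is eclipsed with OH at 0° (3.5); H at 120° is eclipsed with iPr at 120° (2.0); Cl at 240° is eclipsed with H at 240° (1.2). Total 6.7 kcal/mol.
E(B) − E(C) = 9.2 − 6.7 = +2.5 kcal/mol.

+2.5 kcal/mol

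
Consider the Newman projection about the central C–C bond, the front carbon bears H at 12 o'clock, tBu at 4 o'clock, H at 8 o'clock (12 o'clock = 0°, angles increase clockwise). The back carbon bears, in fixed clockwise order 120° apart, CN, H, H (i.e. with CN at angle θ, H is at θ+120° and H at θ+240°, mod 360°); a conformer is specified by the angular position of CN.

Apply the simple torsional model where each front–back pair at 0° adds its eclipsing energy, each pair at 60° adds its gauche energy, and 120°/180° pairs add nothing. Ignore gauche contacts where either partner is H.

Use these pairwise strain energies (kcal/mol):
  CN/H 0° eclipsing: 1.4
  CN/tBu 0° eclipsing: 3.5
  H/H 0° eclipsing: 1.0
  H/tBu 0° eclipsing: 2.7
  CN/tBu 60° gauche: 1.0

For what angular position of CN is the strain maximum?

120°

CN at 0° is eclipsed. H at 0° is eclipsed with CN at 0° (1.4); tBu at 120° is eclipsed with H at 120° (2.7); H at 240° is eclipsed with H at 240° (1.0). Total 5.1 kcal/mol.
CN at 60° is staggered. tBu at 120° is gauche with CN at 60° (1.0). Total 1.0 kcal/mol.
CN at 120° is eclipsed. H at 0° is eclipsed with H at 0° (1.0); tBu at 120° is eclipsed with CN at 120° (3.5); H at 240° is eclipsed with H at 240° (1.0). Total 5.5 kcal/mol.
CN at 180° is staggered. tBu at 120° is gauche with CN at 180° (1.0). Total 1.0 kcal/mol.
CN at 240° is eclipsed. H at 0° is eclipsed with H at 0° (1.0); tBu at 120° is eclipsed with H at 120° (2.7); H at 240° is eclipsed with CN at 240° (1.4). Total 5.1 kcal/mol.
CN at 300° (staggered): no non-H gauche contacts → 0.0 kcal/mol.
The maximum (5.5 kcal/mol) occurs with CN at 120°.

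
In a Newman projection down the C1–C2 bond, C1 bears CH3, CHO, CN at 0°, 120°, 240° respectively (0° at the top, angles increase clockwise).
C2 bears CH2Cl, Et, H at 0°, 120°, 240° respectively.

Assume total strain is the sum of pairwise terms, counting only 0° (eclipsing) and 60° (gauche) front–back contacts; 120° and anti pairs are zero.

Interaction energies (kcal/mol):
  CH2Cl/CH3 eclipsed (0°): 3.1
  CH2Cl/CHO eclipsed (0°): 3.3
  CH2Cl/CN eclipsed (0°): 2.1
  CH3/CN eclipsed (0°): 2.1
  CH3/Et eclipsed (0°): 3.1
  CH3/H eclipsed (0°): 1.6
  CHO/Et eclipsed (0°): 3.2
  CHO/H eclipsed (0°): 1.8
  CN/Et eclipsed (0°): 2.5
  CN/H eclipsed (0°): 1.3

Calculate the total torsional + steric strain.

This conformer (eclipsed): CH3(0°)/CH2Cl(0°) eclipsed 3.1; CHO(120°)/Et(120°) eclipsed 3.2; CN(240°)/H(240°) eclipsed 1.3 → 7.6 kcal/mol.

7.6 kcal/mol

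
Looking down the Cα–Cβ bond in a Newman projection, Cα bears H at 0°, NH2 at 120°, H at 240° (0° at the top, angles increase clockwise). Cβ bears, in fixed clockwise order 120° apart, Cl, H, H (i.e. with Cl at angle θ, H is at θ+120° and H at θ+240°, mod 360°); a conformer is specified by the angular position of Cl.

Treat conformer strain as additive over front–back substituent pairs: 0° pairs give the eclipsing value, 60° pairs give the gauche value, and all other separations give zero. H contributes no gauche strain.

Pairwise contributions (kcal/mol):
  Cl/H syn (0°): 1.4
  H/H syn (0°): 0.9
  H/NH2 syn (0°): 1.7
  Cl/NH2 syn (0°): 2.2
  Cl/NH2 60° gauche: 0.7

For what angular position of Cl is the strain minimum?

300°

Cl at 0° (eclipsed): H–Cl eclipsed, NH2–H eclipsed, H–H eclipsed; 1.4 + 1.7 + 0.9 = 4.0 kcal/mol.
Cl at 60° (staggered): NH2–Cl gauche; 0.7 = 0.7 kcal/mol.
Cl at 120° (eclipsed): H–H eclipsed, NH2–Cl eclipsed, H–H eclipsed; 0.9 + 2.2 + 0.9 = 4.0 kcal/mol.
Cl at 180° (staggered): NH2–Cl gauche; 0.7 = 0.7 kcal/mol.
Cl at 240° (eclipsed): H–H eclipsed, NH2–H eclipsed, H–Cl eclipsed; 0.9 + 1.7 + 1.4 = 4.0 kcal/mol.
Cl at 300° (staggered): no non-H gauche contacts → 0.0 kcal/mol.
The minimum (0.0 kcal/mol) occurs with Cl at 300°.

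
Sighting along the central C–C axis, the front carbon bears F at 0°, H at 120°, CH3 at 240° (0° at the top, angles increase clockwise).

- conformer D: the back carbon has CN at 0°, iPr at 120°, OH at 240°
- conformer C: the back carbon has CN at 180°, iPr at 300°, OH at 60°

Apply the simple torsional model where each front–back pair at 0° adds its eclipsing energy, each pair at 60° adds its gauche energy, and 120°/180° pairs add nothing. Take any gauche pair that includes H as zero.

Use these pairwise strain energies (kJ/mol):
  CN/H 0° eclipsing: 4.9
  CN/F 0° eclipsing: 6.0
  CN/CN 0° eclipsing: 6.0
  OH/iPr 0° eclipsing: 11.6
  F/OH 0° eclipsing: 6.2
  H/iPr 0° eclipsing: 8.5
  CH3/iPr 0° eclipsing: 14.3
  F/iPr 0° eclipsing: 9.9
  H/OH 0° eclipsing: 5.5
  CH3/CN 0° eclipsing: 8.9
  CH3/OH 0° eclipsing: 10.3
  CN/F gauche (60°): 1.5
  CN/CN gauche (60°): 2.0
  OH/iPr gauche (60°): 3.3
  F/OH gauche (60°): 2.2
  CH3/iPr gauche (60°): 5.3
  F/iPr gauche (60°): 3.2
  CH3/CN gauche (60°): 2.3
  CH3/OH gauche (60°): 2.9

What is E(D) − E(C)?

D (eclipsed): F–CN eclipsed, H–iPr eclipsed, CH3–OH eclipsed; 6.0 + 8.5 + 10.3 = 24.8 kJ/mol.
C (staggered): F–iPr gauche, F–OH gauche, CH3–CN gauche, CH3–iPr gauche; 3.2 + 2.2 + 2.3 + 5.3 = 13.0 kJ/mol.
E(D) − E(C) = 24.8 − 13.0 = +11.8 kJ/mol.

+11.8 kJ/mol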